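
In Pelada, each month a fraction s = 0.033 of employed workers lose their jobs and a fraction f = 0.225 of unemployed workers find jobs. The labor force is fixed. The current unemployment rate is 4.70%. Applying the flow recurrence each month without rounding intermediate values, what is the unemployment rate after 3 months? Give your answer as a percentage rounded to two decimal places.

Unemployment rate after three months ≈ 9.49%.

With a fixed labor force, u_{t+1} = u_t + s·(1−u_t) − f·u_t = u_t·(1−s−f) + s.
Here 1−s−f = 0.742 and s = 0.033.
u_1 = 0.047000 × 0.742 + 0.033 = 0.067874.
u_2 = 0.067874 × 0.742 + 0.033 = 0.083363.
u_3 = 0.083363 × 0.742 + 0.033 = 0.094855.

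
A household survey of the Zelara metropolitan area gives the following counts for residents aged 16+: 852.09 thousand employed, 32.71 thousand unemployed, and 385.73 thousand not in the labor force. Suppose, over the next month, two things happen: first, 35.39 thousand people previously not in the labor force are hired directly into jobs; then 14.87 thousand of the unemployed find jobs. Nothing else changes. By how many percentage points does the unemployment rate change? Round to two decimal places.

The unemployment rate changes by −1.76 percentage points.

Initially, labor force = 852.09 + 32.71 = 884.80 thousand, so u = 32.71/884.80 = 3.70%.
After the first change, employed and labor force both rise by 35.39; unemployed unchanged → E = 887.48, U = 32.71, labor force = 920.19 thousand.
After the second change, unemployed falls and employed rises by 14.87; labor force unchanged → E = 902.35, U = 17.84, labor force = 920.19 thousand.
New unemployment rate = 17.84 / 920.19 = 1.94%.
Change = 1.94% − 3.70% = −1.76 percentage points.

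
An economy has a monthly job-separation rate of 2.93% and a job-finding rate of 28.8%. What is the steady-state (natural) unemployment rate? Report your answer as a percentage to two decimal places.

At steady state the flows balance: s·E = f·U, so U/(E+U) = s/(s+f).
u* = 2.93 / (2.93 + 28.8) = 2.93 / 31.73 = 9.23%.

Steady-state unemployment rate ≈ 9.23%.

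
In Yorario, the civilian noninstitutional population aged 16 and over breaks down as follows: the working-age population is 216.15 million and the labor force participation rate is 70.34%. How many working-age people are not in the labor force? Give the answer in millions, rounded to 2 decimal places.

Share not in the labor force = 1 − 0.7034 = 0.2966.
Not in labor force = 0.2966 × 216.15 ≈ 64.11 million.

About 64.11 million are not in the labor force.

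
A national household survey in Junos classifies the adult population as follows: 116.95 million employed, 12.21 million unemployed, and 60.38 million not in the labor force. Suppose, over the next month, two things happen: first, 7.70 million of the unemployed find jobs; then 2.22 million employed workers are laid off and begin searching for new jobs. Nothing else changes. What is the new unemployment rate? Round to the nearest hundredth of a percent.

Initially, labor force = 116.95 + 12.21 = 129.16 million, so u = 12.21/129.16 = 9.45%.
After the first change, unemployed falls and employed rises by 7.70; labor force unchanged → E = 124.65, U = 4.51, labor force = 129.16 million.
After the second change, employed falls and unemployed rises by 2.22; labor force unchanged → E = 122.43, U = 6.73, labor force = 129.16 million.
New unemployment rate = 6.73 / 129.16 = 5.21%.

New unemployment rate ≈ 5.21%.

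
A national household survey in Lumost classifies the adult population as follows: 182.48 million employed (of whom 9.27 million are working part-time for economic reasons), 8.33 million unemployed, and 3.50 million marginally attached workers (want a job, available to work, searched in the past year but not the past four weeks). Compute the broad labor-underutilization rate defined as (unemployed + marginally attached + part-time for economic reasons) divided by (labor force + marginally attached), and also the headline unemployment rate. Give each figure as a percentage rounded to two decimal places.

Labor force = 182.48 + 8.33 = 190.81 million.
Numerator = 8.33 + 3.50 + 9.27 = 21.10 million.
Denominator = 190.81 + 3.50 = 194.31 million.
Broad rate = 21.10 / 194.31 = 10.86%.
Headline unemployment rate = 8.33 / 190.81 = 4.37%.

Broad underutilization rate ≈ 10.86%; headline unemployment rate ≈ 4.37%.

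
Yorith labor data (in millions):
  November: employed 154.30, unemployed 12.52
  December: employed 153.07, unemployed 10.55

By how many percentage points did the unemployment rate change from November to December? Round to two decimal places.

The unemployment rate changed by −1.06 percentage points.

November: labor force = 154.30 + 12.52 = 166.82; u = 12.52/166.82 = 7.51%.
December: labor force = 153.07 + 10.55 = 163.62; u = 10.55/163.62 = 6.45%.
Change = 6.45% − 7.51% = −1.06 pp.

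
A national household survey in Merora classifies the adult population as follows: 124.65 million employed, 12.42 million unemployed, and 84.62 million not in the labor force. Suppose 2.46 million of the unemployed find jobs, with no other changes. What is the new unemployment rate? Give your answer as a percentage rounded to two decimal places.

Initially, labor force = 124.65 + 12.42 = 137.07 million, so u = 12.42/137.07 = 9.06%.
After the change, unemployed falls and employed rises by 2.46; labor force unchanged → E = 127.11, U = 9.96, labor force = 137.07 million.
New unemployment rate = 9.96 / 137.07 = 7.27%.

New unemployment rate ≈ 7.27%.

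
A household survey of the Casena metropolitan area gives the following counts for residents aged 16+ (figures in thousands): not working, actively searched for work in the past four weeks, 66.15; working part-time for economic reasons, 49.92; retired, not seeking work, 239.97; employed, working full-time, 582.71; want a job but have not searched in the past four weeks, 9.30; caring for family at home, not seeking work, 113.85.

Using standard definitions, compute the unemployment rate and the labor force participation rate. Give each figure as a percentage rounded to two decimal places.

Unemployment rate ≈ 9.47%; labor force participation rate ≈ 65.80%.

Employed = 49.92 + 582.71 = 632.63 thousand (anyone who worked, including part-time for economic reasons, counts as employed).
Unemployed = 66.15 thousand.
Labor force = 632.63 + 66.15 = 698.78 thousand.
Not in labor force = 239.97 + 9.30 + 113.85 = 363.12 thousand (those not working and not actively searching are outside the labor force — including those who want a job but have given up searching).
Civilian working-age population = 698.78 + 363.12 = 1,061.90 thousand.
Unemployment rate = 66.15 / 698.78 = 9.47%.
Labor force participation rate = 698.78 / 1,061.90 = 65.80%.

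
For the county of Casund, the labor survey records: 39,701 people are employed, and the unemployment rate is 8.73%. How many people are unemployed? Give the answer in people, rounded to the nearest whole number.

Let U be the number unemployed. The labor force is E + U, and U/(E+U) = 0.0873.
So U = 0.0873 × 39,701 / (1 − 0.0873) = 3465.90 / 0.9127 ≈ 3,797.

About 3,797 are unemployed.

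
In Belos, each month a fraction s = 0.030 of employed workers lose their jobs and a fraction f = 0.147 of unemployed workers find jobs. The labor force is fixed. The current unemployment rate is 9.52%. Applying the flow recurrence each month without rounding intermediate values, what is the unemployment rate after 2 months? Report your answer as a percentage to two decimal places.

With a fixed labor force, u_{t+1} = u_t + s·(1−u_t) − f·u_t = u_t·(1−s−f) + s.
Here 1−s−f = 0.823 and s = 0.030.
u_1 = 0.095200 × 0.823 + 0.030 = 0.108350.
u_2 = 0.108350 × 0.823 + 0.030 = 0.119172.

Unemployment rate after two months ≈ 11.92%.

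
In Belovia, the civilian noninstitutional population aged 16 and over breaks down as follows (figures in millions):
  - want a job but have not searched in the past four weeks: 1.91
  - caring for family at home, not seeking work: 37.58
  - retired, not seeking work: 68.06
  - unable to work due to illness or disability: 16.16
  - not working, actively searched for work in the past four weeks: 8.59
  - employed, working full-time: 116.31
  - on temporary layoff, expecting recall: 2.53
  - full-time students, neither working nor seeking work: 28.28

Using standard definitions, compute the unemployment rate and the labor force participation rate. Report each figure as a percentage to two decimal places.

Unemployment rate ≈ 8.73%; labor force participation rate ≈ 45.61%.

Employed = 116.31 million.
Unemployed = 8.59 + 2.53 = 11.12 million (jobless and actively searching, or on temporary layoff).
Labor force = 116.31 + 11.12 = 127.43 million.
Not in labor force = 1.91 + 37.58 + 68.06 + 16.16 + 28.28 = 151.99 million (those not working and not actively searching are outside the labor force — including those who want a job but have given up searching).
Civilian working-age population = 127.43 + 151.99 = 279.42 million.
Unemployment rate = 11.12 / 127.43 = 8.73%.
Labor force participation rate = 127.43 / 279.42 = 45.61%.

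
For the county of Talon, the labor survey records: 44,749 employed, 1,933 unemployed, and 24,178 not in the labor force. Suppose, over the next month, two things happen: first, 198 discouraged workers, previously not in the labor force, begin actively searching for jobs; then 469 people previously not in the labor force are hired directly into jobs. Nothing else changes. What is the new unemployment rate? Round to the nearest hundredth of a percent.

New unemployment rate ≈ 4.50%.

Initially, labor force = 44,749 + 1,933 = 46,682, so u = 1,933/46,682 = 4.14%.
After the first change, unemployed and labor force both rise by 198 → E = 44,749, U = 2,131, labor force = 46,880.
After the second change, employed and labor force both rise by 469; unemployed unchanged → E = 45,218, U = 2,131, labor force = 47,349.
New unemployment rate = 2,131 / 47,349 = 4.50%.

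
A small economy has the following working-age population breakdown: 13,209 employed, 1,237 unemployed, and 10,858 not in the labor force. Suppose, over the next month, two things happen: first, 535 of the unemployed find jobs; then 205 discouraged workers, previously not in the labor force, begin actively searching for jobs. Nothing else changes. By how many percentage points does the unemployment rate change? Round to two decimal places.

The unemployment rate changes by −2.37 percentage points.

Initially, labor force = 13,209 + 1,237 = 14,446, so u = 1,237/14,446 = 8.56%.
After the first change, unemployed falls and employed rises by 535; labor force unchanged → E = 13,744, U = 702, labor force = 14,446.
After the second change, unemployed and labor force both rise by 205 → E = 13,744, U = 907, labor force = 14,651.
New unemployment rate = 907 / 14,651 = 6.19%.
Change = 6.19% − 8.56% = −2.37 percentage points.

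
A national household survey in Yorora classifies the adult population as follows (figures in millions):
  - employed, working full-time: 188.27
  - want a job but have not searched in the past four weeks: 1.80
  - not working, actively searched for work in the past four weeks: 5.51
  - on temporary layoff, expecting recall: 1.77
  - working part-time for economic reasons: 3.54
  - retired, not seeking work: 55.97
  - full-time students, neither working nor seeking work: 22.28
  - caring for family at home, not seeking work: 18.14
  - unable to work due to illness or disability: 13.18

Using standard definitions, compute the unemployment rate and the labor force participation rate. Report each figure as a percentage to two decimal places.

Employed = 188.27 + 3.54 = 191.81 million (anyone who worked, including part-time for economic reasons, counts as employed).
Unemployed = 5.51 + 1.77 = 7.28 million (jobless and actively searching, or on temporary layoff).
Labor force = 191.81 + 7.28 = 199.09 million.
Not in labor force = 1.80 + 55.97 + 22.28 + 18.14 + 13.18 = 111.37 million (those not working and not actively searching are outside the labor force — including those who want a job but have given up searching).
Civilian working-age population = 199.09 + 111.37 = 310.46 million.
Unemployment rate = 7.28 / 199.09 = 3.66%.
Labor force participation rate = 199.09 / 310.46 = 64.13%.

Unemployment rate ≈ 3.66%; labor force participation rate ≈ 64.13%.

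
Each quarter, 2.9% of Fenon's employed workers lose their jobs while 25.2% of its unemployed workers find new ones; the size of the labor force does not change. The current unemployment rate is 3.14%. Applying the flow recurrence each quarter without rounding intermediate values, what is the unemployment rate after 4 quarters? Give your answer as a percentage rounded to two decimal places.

With a fixed labor force, u_{t+1} = u_t + s·(1−u_t) − f·u_t = u_t·(1−s−f) + s.
Here 1−s−f = 0.719 and s = 0.029.
u_1 = 0.031400 × 0.719 + 0.029 = 0.051577.
u_2 = 0.051577 × 0.719 + 0.029 = 0.066084.
u_3 = 0.066084 × 0.719 + 0.029 = 0.076514.
u_4 = 0.076514 × 0.719 + 0.029 = 0.084014.

Unemployment rate after four quarters ≈ 8.40%.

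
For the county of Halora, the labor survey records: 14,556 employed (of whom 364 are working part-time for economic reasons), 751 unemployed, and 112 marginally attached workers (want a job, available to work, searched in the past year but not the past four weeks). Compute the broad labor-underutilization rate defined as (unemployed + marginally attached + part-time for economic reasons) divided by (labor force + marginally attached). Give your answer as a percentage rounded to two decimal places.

Broad underutilization rate ≈ 7.96%.

Labor force = 14,556 + 751 = 15,307.
Numerator = 751 + 112 + 364 = 1,227.
Denominator = 15,307 + 112 = 15,419.
Broad rate = 1,227 / 15,419 = 7.96%.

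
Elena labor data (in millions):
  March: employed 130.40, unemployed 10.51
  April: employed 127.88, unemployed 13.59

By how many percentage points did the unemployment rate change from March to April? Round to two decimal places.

March: labor force = 130.40 + 10.51 = 140.91; u = 10.51/140.91 = 7.46%.
April: labor force = 127.88 + 13.59 = 141.47; u = 13.59/141.47 = 9.61%.
Change = 9.61% − 7.46% = +2.15 pp.

The unemployment rate changed by +2.15 percentage points.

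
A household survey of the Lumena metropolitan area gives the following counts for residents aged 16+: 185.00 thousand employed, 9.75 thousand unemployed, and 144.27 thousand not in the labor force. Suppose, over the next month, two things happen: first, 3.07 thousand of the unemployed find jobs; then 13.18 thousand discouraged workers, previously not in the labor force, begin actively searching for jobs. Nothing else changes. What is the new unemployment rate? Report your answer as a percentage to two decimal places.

New unemployment rate ≈ 9.55%.

Initially, labor force = 185.00 + 9.75 = 194.75 thousand, so u = 9.75/194.75 = 5.01%.
After the first change, unemployed falls and employed rises by 3.07; labor force unchanged → E = 188.07, U = 6.68, labor force = 194.75 thousand.
After the second change, unemployed and labor force both rise by 13.18 → E = 188.07, U = 19.86, labor force = 207.93 thousand.
New unemployment rate = 19.86 / 207.93 = 9.55%.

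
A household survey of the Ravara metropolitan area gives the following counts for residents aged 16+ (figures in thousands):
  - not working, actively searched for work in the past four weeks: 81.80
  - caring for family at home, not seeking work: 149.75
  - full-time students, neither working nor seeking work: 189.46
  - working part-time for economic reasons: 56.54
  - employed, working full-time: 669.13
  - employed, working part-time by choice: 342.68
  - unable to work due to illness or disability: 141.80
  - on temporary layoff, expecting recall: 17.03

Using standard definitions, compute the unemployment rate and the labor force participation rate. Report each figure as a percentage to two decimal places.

Employed = 56.54 + 669.13 + 342.68 = 1,068.35 thousand (anyone who worked, including part-time for economic reasons, counts as employed).
Unemployed = 81.80 + 17.03 = 98.83 thousand (jobless and actively searching, or on temporary layoff).
Labor force = 1,068.35 + 98.83 = 1,167.18 thousand.
Not in labor force = 149.75 + 189.46 + 141.80 = 481.01 thousand (those not working and not actively searching are outside the labor force).
Civilian working-age population = 1,167.18 + 481.01 = 1,648.19 thousand.
Unemployment rate = 98.83 / 1,167.18 = 8.47%.
Labor force participation rate = 1,167.18 / 1,648.19 = 70.82%.

Unemployment rate ≈ 8.47%; labor force participation rate ≈ 70.82%.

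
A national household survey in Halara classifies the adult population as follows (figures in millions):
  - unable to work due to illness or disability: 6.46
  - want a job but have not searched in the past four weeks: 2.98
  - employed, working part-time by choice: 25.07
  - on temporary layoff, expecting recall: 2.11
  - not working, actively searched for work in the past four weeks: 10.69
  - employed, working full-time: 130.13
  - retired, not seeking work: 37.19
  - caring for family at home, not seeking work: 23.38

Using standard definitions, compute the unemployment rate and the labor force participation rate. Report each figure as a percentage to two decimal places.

Unemployment rate ≈ 7.62%; labor force participation rate ≈ 70.59%.

Employed = 25.07 + 130.13 = 155.20 million.
Unemployed = 2.11 + 10.69 = 12.80 million (jobless and actively searching, or on temporary layoff).
Labor force = 155.20 + 12.80 = 168.00 million.
Not in labor force = 6.46 + 2.98 + 37.19 + 23.38 = 70.01 million (those not working and not actively searching are outside the labor force — including those who want a job but have given up searching).
Civilian working-age population = 168.00 + 70.01 = 238.01 million.
Unemployment rate = 12.80 / 168.00 = 7.62%.
Labor force participation rate = 168.00 / 238.01 = 70.59%.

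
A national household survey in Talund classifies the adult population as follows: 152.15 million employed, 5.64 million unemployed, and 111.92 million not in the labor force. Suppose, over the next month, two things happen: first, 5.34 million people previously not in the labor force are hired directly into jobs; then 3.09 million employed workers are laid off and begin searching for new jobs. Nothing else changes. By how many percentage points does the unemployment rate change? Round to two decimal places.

The unemployment rate changes by +1.78 percentage points.

Initially, labor force = 152.15 + 5.64 = 157.79 million, so u = 5.64/157.79 = 3.57%.
After the first change, employed and labor force both rise by 5.34; unemployed unchanged → E = 157.49, U = 5.64, labor force = 163.13 million.
After the second change, employed falls and unemployed rises by 3.09; labor force unchanged → E = 154.40, U = 8.73, labor force = 163.13 million.
New unemployment rate = 8.73 / 163.13 = 5.35%.
Change = 5.35% − 3.57% = +1.78 percentage points.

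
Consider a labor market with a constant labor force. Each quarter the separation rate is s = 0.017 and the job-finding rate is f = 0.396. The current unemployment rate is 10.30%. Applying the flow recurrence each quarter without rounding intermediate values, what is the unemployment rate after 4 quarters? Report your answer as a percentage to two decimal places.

Unemployment rate after four quarters ≈ 4.85%.

With a fixed labor force, u_{t+1} = u_t + s·(1−u_t) − f·u_t = u_t·(1−s−f) + s.
Here 1−s−f = 0.587 and s = 0.017.
u_1 = 0.103000 × 0.587 + 0.017 = 0.077461.
u_2 = 0.077461 × 0.587 + 0.017 = 0.062470.
u_3 = 0.062470 × 0.587 + 0.017 = 0.053670.
u_4 = 0.053670 × 0.587 + 0.017 = 0.048504.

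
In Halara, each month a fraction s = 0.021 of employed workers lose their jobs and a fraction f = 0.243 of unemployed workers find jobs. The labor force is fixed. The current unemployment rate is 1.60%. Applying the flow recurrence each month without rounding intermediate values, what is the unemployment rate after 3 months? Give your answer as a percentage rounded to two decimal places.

With a fixed labor force, u_{t+1} = u_t + s·(1−u_t) − f·u_t = u_t·(1−s−f) + s.
Here 1−s−f = 0.736 and s = 0.021.
u_1 = 0.016000 × 0.736 + 0.021 = 0.032776.
u_2 = 0.032776 × 0.736 + 0.021 = 0.045123.
u_3 = 0.045123 × 0.736 + 0.021 = 0.054211.

Unemployment rate after three months ≈ 5.42%.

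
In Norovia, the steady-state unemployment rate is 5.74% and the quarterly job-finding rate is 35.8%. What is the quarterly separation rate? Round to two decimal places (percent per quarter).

Separation rate ≈ 2.18% per quarter.

From u* = s/(s+f): s = u·f/(1−u).
s = 0.0574 × 35.8 / (1 − 0.0574) = 2.0549 / 0.9426 ≈ 2.18% per quarter.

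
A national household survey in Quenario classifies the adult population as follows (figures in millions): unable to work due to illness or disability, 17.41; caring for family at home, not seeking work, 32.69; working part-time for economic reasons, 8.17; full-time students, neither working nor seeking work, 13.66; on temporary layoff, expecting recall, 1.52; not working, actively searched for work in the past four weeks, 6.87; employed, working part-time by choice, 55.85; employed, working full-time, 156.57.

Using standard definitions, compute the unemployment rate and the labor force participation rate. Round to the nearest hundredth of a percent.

Employed = 8.17 + 55.85 + 156.57 = 220.59 million (anyone who worked, including part-time for economic reasons, counts as employed).
Unemployed = 1.52 + 6.87 = 8.39 million (jobless and actively searching, or on temporary layoff).
Labor force = 220.59 + 8.39 = 228.98 million.
Not in labor force = 17.41 + 32.69 + 13.66 = 63.76 million (those not working and not actively searching are outside the labor force).
Civilian working-age population = 228.98 + 63.76 = 292.74 million.
Unemployment rate = 8.39 / 228.98 = 3.66%.
Labor force participation rate = 228.98 / 292.74 = 78.22%.

Unemployment rate ≈ 3.66%; labor force participation rate ≈ 78.22%.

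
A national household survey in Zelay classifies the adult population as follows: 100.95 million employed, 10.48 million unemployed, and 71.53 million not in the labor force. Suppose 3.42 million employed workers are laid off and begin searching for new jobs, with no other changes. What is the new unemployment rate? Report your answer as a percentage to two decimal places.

New unemployment rate ≈ 12.47%.

Initially, labor force = 100.95 + 10.48 = 111.43 million, so u = 10.48/111.43 = 9.41%.
After the change, employed falls and unemployed rises by 3.42; labor force unchanged → E = 97.53, U = 13.90, labor force = 111.43 million.
New unemployment rate = 13.90 / 111.43 = 12.47%.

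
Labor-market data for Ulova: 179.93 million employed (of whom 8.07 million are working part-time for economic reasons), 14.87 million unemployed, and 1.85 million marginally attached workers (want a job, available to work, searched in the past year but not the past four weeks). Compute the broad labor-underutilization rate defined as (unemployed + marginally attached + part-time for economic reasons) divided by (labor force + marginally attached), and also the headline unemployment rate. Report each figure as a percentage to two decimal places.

Broad underutilization rate ≈ 12.61%; headline unemployment rate ≈ 7.63%.

Labor force = 179.93 + 14.87 = 194.80 million.
Numerator = 14.87 + 1.85 + 8.07 = 24.79 million.
Denominator = 194.80 + 1.85 = 196.65 million.
Broad rate = 24.79 / 196.65 = 12.61%.
Headline unemployment rate = 14.87 / 194.80 = 7.63%.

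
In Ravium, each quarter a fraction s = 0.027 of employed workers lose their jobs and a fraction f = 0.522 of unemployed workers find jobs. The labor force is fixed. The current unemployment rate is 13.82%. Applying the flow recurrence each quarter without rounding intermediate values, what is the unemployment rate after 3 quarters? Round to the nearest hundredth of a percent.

With a fixed labor force, u_{t+1} = u_t + s·(1−u_t) − f·u_t = u_t·(1−s−f) + s.
Here 1−s−f = 0.451 and s = 0.027.
u_1 = 0.138200 × 0.451 + 0.027 = 0.089328.
u_2 = 0.089328 × 0.451 + 0.027 = 0.067287.
u_3 = 0.067287 × 0.451 + 0.027 = 0.057346.

Unemployment rate after three quarters ≈ 5.73%.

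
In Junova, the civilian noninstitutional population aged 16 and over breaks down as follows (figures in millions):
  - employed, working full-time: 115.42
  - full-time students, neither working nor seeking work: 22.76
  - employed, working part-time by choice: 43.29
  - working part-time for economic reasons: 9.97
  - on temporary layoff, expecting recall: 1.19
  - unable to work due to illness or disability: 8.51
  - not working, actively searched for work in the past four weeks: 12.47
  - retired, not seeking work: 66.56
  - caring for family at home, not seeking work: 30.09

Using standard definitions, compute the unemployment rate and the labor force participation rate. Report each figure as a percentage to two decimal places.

Employed = 115.42 + 43.29 + 9.97 = 168.68 million (anyone who worked, including part-time for economic reasons, counts as employed).
Unemployed = 1.19 + 12.47 = 13.66 million (jobless and actively searching, or on temporary layoff).
Labor force = 168.68 + 13.66 = 182.34 million.
Not in labor force = 22.76 + 8.51 + 66.56 + 30.09 = 127.92 million (those not working and not actively searching are outside the labor force).
Civilian working-age population = 182.34 + 127.92 = 310.26 million.
Unemployment rate = 13.66 / 182.34 = 7.49%.
Labor force participation rate = 182.34 / 310.26 = 58.77%.

Unemployment rate ≈ 7.49%; labor force participation rate ≈ 58.77%.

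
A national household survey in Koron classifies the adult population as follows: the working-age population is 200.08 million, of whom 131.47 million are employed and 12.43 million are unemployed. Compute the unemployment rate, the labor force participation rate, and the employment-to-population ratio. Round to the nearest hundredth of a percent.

Unemployment rate ≈ 8.64%; labor force participation rate ≈ 71.92%; employment-population ratio ≈ 65.71%.

Labor force = employed + unemployed = 131.47 + 12.43 = 143.90 million.
Unemployment rate = 12.43 / 143.90 = 8.64%.
Labor force participation rate = 143.90 / 200.08 = 71.92%.
Employment-population ratio = 131.47 / 200.08 = 65.71%.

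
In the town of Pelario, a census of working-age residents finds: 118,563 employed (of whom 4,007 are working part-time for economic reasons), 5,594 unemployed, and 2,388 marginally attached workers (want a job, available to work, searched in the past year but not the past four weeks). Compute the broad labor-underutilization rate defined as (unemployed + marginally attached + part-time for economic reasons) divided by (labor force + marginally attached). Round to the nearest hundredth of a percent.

Labor force = 118,563 + 5,594 = 124,157.
Numerator = 5,594 + 2,388 + 4,007 = 11,989.
Denominator = 124,157 + 2,388 = 126,545.
Broad rate = 11,989 / 126,545 = 9.47%.

Broad underutilization rate ≈ 9.47%.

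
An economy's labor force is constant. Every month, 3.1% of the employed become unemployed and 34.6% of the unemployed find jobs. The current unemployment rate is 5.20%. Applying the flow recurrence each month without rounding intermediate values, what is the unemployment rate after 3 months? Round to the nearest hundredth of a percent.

Unemployment rate after three months ≈ 7.49%.

With a fixed labor force, u_{t+1} = u_t + s·(1−u_t) − f·u_t = u_t·(1−s−f) + s.
Here 1−s−f = 0.623 and s = 0.031.
u_1 = 0.052000 × 0.623 + 0.031 = 0.063396.
u_2 = 0.063396 × 0.623 + 0.031 = 0.070496.
u_3 = 0.070496 × 0.623 + 0.031 = 0.074919.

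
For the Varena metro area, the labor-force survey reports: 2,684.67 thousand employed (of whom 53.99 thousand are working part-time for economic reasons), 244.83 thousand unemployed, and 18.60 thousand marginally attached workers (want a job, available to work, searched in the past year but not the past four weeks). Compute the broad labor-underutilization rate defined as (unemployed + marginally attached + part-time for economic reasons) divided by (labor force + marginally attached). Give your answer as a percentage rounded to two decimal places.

Broad underutilization rate ≈ 10.77%.

Labor force = 2,684.67 + 244.83 = 2,929.50 thousand.
Numerator = 244.83 + 18.60 + 53.99 = 317.42 thousand.
Denominator = 2,929.50 + 18.60 = 2,948.10 thousand.
Broad rate = 317.42 / 2,948.10 = 10.77%.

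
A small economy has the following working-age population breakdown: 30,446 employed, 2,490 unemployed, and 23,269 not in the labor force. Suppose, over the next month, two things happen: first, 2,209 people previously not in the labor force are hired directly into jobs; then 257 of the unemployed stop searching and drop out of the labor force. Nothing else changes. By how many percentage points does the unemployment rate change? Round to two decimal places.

Initially, labor force = 30,446 + 2,490 = 32,936, so u = 2,490/32,936 = 7.56%.
After the first change, employed and labor force both rise by 2,209; unemployed unchanged → E = 32,655, U = 2,490, labor force = 35,145.
After the second change, unemployed and labor force both fall by 257 → E = 32,655, U = 2,233, labor force = 34,888.
New unemployment rate = 2,233 / 34,888 = 6.40%.
Change = 6.40% − 7.56% = −1.16 percentage points.

The unemployment rate changes by −1.16 percentage points.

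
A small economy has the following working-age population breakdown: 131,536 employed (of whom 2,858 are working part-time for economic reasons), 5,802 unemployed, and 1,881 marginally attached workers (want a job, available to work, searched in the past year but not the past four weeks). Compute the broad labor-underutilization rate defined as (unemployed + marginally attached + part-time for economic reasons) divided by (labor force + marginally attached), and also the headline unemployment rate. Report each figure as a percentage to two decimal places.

Labor force = 131,536 + 5,802 = 137,338.
Numerator = 5,802 + 1,881 + 2,858 = 10,541.
Denominator = 137,338 + 1,881 = 139,219.
Broad rate = 10,541 / 139,219 = 7.57%.
Headline unemployment rate = 5,802 / 137,338 = 4.22%.

Broad underutilization rate ≈ 7.57%; headline unemployment rate ≈ 4.22%.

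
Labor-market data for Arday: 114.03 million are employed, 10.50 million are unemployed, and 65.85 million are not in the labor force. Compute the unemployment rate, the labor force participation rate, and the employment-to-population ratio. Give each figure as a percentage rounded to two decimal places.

Unemployment rate ≈ 8.43%; labor force participation rate ≈ 65.41%; employment-population ratio ≈ 59.90%.

Labor force = employed + unemployed = 114.03 + 10.50 = 124.53 million.
Working-age population = 124.53 + 65.85 = 190.38 million.
Unemployment rate = 10.50 / 124.53 = 8.43%.
Labor force participation rate = 124.53 / 190.38 = 65.41%.
Employment-population ratio = 114.03 / 190.38 = 59.90%.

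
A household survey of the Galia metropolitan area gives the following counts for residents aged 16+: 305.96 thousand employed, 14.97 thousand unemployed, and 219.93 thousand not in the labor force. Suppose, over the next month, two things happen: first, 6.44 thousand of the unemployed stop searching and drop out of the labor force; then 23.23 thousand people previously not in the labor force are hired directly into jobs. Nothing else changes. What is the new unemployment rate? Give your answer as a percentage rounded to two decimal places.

New unemployment rate ≈ 2.53%.

Initially, labor force = 305.96 + 14.97 = 320.93 thousand, so u = 14.97/320.93 = 4.66%.
After the first change, unemployed and labor force both fall by 6.44 → E = 305.96, U = 8.53, labor force = 314.49 thousand.
After the second change, employed and labor force both rise by 23.23; unemployed unchanged → E = 329.19, U = 8.53, labor force = 337.72 thousand.
New unemployment rate = 8.53 / 337.72 = 2.53%.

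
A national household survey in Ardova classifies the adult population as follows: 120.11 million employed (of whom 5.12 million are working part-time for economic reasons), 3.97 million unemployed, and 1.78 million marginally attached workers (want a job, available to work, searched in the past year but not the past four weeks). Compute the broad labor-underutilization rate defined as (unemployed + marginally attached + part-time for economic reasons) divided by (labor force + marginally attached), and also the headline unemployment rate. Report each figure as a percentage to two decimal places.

Labor force = 120.11 + 3.97 = 124.08 million.
Numerator = 3.97 + 1.78 + 5.12 = 10.87 million.
Denominator = 124.08 + 1.78 = 125.86 million.
Broad rate = 10.87 / 125.86 = 8.64%.
Headline unemployment rate = 3.97 / 124.08 = 3.20%.

Broad underutilization rate ≈ 8.64%; headline unemployment rate ≈ 3.20%.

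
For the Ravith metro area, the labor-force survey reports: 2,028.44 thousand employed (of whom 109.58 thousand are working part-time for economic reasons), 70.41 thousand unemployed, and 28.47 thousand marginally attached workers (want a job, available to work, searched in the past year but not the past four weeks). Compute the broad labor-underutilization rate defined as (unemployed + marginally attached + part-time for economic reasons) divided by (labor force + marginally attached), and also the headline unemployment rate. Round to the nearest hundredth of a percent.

Labor force = 2,028.44 + 70.41 = 2,098.85 thousand.
Numerator = 70.41 + 28.47 + 109.58 = 208.46 thousand.
Denominator = 2,098.85 + 28.47 = 2,127.32 thousand.
Broad rate = 208.46 / 2,127.32 = 9.80%.
Headline unemployment rate = 70.41 / 2,098.85 = 3.35%.

Broad underutilization rate ≈ 9.80%; headline unemployment rate ≈ 3.35%.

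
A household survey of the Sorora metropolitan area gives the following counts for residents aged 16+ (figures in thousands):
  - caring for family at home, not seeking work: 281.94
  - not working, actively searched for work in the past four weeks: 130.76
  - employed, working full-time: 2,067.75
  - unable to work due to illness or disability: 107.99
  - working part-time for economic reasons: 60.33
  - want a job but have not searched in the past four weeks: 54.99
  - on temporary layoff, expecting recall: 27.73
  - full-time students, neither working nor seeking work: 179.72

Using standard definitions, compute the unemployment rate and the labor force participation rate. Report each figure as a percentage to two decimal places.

Unemployment rate ≈ 6.93%; labor force participation rate ≈ 78.54%.

Employed = 2,067.75 + 60.33 = 2,128.08 thousand (anyone who worked, including part-time for economic reasons, counts as employed).
Unemployed = 130.76 + 27.73 = 158.49 thousand (jobless and actively searching, or on temporary layoff).
Labor force = 2,128.08 + 158.49 = 2,286.57 thousand.
Not in labor force = 281.94 + 107.99 + 54.99 + 179.72 = 624.64 thousand (those not working and not actively searching are outside the labor force — including those who want a job but have given up searching).
Civilian working-age population = 2,286.57 + 624.64 = 2,911.21 thousand.
Unemployment rate = 158.49 / 2,286.57 = 6.93%.
Labor force participation rate = 2,286.57 / 2,911.21 = 78.54%.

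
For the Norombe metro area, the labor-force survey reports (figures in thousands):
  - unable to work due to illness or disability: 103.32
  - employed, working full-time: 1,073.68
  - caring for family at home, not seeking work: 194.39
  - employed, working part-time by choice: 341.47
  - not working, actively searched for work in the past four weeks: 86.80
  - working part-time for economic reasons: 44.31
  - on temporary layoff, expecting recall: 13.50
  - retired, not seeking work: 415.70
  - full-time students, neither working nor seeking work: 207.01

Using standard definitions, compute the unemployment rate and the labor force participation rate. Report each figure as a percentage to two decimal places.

Unemployment rate ≈ 6.43%; labor force participation rate ≈ 62.89%.

Employed = 1,073.68 + 341.47 + 44.31 = 1,459.46 thousand (anyone who worked, including part-time for economic reasons, counts as employed).
Unemployed = 86.80 + 13.50 = 100.30 thousand (jobless and actively searching, or on temporary layoff).
Labor force = 1,459.46 + 100.30 = 1,559.76 thousand.
Not in labor force = 103.32 + 194.39 + 415.70 + 207.01 = 920.42 thousand (those not working and not actively searching are outside the labor force).
Civilian working-age population = 1,559.76 + 920.42 = 2,480.18 thousand.
Unemployment rate = 100.30 / 1,559.76 = 6.43%.
Labor force participation rate = 1,559.76 / 2,480.18 = 62.89%.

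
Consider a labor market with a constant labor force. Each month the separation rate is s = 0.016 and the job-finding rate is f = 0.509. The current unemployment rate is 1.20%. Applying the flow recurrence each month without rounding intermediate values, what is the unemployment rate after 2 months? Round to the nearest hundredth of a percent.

Unemployment rate after two months ≈ 2.63%.

With a fixed labor force, u_{t+1} = u_t + s·(1−u_t) − f·u_t = u_t·(1−s−f) + s.
Here 1−s−f = 0.475 and s = 0.016.
u_1 = 0.012000 × 0.475 + 0.016 = 0.021700.
u_2 = 0.021700 × 0.475 + 0.016 = 0.026307.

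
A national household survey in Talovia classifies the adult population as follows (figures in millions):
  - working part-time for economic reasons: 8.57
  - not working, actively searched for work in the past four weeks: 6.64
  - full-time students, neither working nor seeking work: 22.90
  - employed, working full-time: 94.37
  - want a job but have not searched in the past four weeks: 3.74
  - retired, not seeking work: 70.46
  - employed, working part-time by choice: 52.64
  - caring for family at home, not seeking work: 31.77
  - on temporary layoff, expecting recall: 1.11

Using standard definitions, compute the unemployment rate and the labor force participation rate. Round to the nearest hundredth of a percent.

Employed = 8.57 + 94.37 + 52.64 = 155.58 million (anyone who worked, including part-time for economic reasons, counts as employed).
Unemployed = 6.64 + 1.11 = 7.75 million (jobless and actively searching, or on temporary layoff).
Labor force = 155.58 + 7.75 = 163.33 million.
Not in labor force = 22.90 + 3.74 + 70.46 + 31.77 = 128.87 million (those not working and not actively searching are outside the labor force — including those who want a job but have given up searching).
Civilian working-age population = 163.33 + 128.87 = 292.20 million.
Unemployment rate = 7.75 / 163.33 = 4.74%.
Labor force participation rate = 163.33 / 292.20 = 55.90%.

Unemployment rate ≈ 4.74%; labor force participation rate ≈ 55.90%.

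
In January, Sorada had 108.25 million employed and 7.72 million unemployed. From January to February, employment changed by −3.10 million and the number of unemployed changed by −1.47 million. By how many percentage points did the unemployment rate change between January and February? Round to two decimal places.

January: labor force = 108.25 + 7.72 = 115.97; u = 7.72/115.97 = 6.66%.
February: labor force = 105.15 + 6.25 = 111.40; u = 6.25/111.40 = 5.61%.
Change = 5.61% − 6.66% = −1.05 pp.

The unemployment rate changed by −1.05 percentage points.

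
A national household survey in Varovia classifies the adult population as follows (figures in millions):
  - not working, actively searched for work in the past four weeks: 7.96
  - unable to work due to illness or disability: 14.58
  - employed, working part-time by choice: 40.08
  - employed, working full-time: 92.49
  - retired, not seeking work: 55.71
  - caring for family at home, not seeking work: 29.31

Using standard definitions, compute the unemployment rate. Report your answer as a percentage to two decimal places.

Unemployment rate ≈ 5.66%.

Employed = 40.08 + 92.49 = 132.57 million.
Unemployed = 7.96 million.
Labor force = 132.57 + 7.96 = 140.53 million.
Unemployment rate = 7.96 / 140.53 = 5.66%.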